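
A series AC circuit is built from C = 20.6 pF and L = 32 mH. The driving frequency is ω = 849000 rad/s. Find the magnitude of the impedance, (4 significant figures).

30010 Ω

X_L = ωL = 27170 Ω
X_C = 1/(ωC) = 57180 Ω
Net reactance X = X_L − X_C = -30010 Ω
Z = − j30010 Ω
|Z| = √(0² + 30010²) = 30010 Ω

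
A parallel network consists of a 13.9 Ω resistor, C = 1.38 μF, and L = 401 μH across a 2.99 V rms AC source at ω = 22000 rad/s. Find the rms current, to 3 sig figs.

X_L = ωL = 8.82 Ω
X_C = 1/(ωC) = 32.9 Ω
Parallel: admittances add. Y = 1/R + 1/(jωL) + jωC
Y = (0.0719 − j0.0830) S
|Y| = 0.110 S → |Z| = 1/|Y| = 9.10 Ω, ∠Z = −∠Y = 49.1°
I = V/|Z| = 2.99/9.10 = 328 mA

328 mA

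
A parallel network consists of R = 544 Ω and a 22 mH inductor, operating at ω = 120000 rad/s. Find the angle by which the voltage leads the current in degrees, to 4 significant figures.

11.64°

X_L = ωL = 2640 Ω
Parallel: admittances add. Y = 1/R + 1/(jωL)
Y = (0.001838 − j0.0003788) S
|Y| = 0.001877 S → |Z| = 1/|Y| = 532.8 Ω, ∠Z = −∠Y = 11.64°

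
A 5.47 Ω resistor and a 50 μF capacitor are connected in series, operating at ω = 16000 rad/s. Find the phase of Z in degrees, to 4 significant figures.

-12.87°

X_C = 1/(ωC) = 1.250 Ω
Z = 5.470 − j1.250 Ω
|Z| = √(5.470² + 1.250²) = 5.611 Ω
∠Z = arctan(-1.250/5.470) = -12.87°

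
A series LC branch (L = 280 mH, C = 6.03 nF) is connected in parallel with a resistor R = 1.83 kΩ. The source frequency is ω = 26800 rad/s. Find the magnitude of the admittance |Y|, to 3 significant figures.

X_L = ωL = 7500 Ω
X_C = 1/(ωC) = 6190 Ω
Branch 1: Z₁ = R = 1830 Ω
Branch 2 (series LC): Z₂ = j(X_L − X_C) = j1320 Ω
Parallel: Z = Z₁Z₂/(Z₁+Z₂), |Z| = 1070 Ω, ∠Z = 54.3°
|Y| = 1/|Z| = 936 μS

936 μS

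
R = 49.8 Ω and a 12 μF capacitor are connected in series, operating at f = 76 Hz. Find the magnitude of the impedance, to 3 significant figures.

181 Ω

ω = 2πf = 477.5 rad/s
X_C = 1/(ωC) = 175 Ω
Z = 49.8 − j175 Ω
|Z| = √(49.8² + 175²) = 181 Ω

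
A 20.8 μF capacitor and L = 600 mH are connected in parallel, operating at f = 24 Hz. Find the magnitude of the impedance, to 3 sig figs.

ω = 2πf = 150.8 rad/s
X_L = ωL = 90.5 Ω
X_C = 1/(ωC) = 319 Ω
Parallel: admittances add. Y = 1/(jωL) + jωC
Y = (0 − j0.00792) S
|Y| = 0.00792 S → |Z| = 1/|Y| = 126 Ω, ∠Z = −∠Y = 90.0°

126 Ω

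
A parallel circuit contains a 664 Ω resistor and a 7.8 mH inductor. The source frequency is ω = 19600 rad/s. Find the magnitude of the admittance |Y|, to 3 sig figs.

6.71 mS

X_L = ωL = 153 Ω
Parallel: admittances add. Y = 1/R + 1/(jωL)
Y = (0.00151 − j0.00654) S
|Y| = 0.00671 S → |Z| = 1/|Y| = 149 Ω, ∠Z = −∠Y = 77.0°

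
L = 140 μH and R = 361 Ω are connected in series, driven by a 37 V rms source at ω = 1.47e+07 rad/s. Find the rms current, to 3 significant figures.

X_L = ωL = 2060 Ω
Z = 361 + j2060 Ω
|Z| = √(361² + 2060²) = 2090 Ω
I = V/|Z| = 37/2090 = 17.7 mA

17.7 mA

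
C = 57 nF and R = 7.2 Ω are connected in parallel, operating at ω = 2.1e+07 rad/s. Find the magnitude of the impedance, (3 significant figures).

0.830 Ω

X_C = 1/(ωC) = 0.835 Ω
Parallel: admittances add. Y = 1/R + jωC
Y = (0.139 + j1.20) S
|Y| = 1.21 S → |Z| = 1/|Y| = 0.830 Ω, ∠Z = −∠Y = -83.4°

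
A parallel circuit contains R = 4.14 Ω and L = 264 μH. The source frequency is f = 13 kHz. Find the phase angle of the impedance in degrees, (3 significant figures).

10.9°

ω = 2πf = 81680 rad/s
X_L = ωL = 21.6 Ω
Parallel: admittances add. Y = 1/R + 1/(jωL)
Y = (0.242 − j0.0464) S
|Y| = 0.246 S → |Z| = 1/|Y| = 4.07 Ω, ∠Z = −∠Y = 10.9°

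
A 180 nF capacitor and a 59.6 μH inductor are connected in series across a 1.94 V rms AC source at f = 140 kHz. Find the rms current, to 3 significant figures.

ω = 2πf = 879600 rad/s
X_L = ωL = 52.4 Ω
X_C = 1/(ωC) = 6.32 Ω
Net reactance X = X_L − X_C = 46.1 Ω
Z = j46.1 Ω
|Z| = √(0² + 46.1²) = 46.1 Ω
I = V/|Z| = 1.94/46.1 = 42.1 mA

42.1 mA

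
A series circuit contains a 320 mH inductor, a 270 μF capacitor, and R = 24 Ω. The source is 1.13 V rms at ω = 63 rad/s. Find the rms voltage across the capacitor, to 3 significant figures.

X_L = ωL = 20.2 Ω
X_C = 1/(ωC) = 58.8 Ω
Net reactance X = X_L − X_C = -38.6 Ω
Z = 24.0 − j38.6 Ω
|Z| = √(24.0² + 38.6²) = 45.5 Ω
I = V/|Z| = 24.8 mA
V_C = I·|Z_C| = 0.0248 × 58.8 = 1.46 V

1.46 V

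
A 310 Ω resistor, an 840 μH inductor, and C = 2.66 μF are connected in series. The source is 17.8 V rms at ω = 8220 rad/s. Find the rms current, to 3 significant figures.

X_L = ωL = 6.90 Ω
X_C = 1/(ωC) = 45.7 Ω
Net reactance X = X_L − X_C = -38.8 Ω
Z = 310 − j38.8 Ω
|Z| = √(310² + 38.8²) = 312 Ω
I = V/|Z| = 17.8/312 = 57.0 mA

57.0 mA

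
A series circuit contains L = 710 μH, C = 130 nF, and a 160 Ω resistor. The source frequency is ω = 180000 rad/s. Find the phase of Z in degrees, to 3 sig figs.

X_L = ωL = 128 Ω
X_C = 1/(ωC) = 42.7 Ω
Net reactance X = X_L − X_C = 85.1 Ω
Z = 160 + j85.1 Ω
|Z| = √(160² + 85.1²) = 181 Ω
∠Z = arctan(85.1/160) = 28.0°

28.0°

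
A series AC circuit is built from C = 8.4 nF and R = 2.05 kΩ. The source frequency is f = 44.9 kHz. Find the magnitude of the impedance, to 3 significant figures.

ω = 2πf = 282100 rad/s
X_C = 1/(ωC) = 422 Ω
Z = 2050 − j422 Ω
|Z| = √(2050² + 422²) = 2090 Ω

2090 Ω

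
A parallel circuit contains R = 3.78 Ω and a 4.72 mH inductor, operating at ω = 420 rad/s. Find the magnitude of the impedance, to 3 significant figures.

X_L = ωL = 1.98 Ω
Parallel: admittances add. Y = 1/R + 1/(jωL)
Y = (0.265 − j0.504) S
|Y| = 0.570 S → |Z| = 1/|Y| = 1.76 Ω, ∠Z = −∠Y = 62.3°

1.76 Ω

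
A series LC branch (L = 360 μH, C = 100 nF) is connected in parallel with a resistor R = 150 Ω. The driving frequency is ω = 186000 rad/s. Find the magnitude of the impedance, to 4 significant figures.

13.15 Ω

X_L = ωL = 66.96 Ω
X_C = 1/(ωC) = 53.76 Ω
Branch 1: Z₁ = R = 150.0 Ω
Branch 2 (series LC): Z₂ = j(X_L − X_C) = j13.20 Ω
Parallel: Z = Z₁Z₂/(Z₁+Z₂), |Z| = 13.15 Ω, ∠Z = 84.97°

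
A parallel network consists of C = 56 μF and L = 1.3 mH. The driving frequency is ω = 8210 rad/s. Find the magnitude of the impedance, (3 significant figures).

X_L = ωL = 10.7 Ω
X_C = 1/(ωC) = 2.18 Ω
Parallel: admittances add. Y = 1/(jωL) + jωC
Y = (0 + j0.366) S
|Y| = 0.366 S → |Z| = 1/|Y| = 2.73 Ω, ∠Z = −∠Y = -90.0°

2.73 Ω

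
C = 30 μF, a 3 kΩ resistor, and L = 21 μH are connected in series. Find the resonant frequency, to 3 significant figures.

ω₀ = 1/√(LC) = 1/√(2.1e-05 × 3e-05) = 39840 rad/s
f₀ = ω₀/(2π) = 6.34 kHz

6.34 kHz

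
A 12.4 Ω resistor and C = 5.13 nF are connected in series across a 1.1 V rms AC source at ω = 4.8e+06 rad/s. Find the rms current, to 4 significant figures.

25.91 mA

X_C = 1/(ωC) = 40.61 Ω
Z = 12.40 − j40.61 Ω
|Z| = √(12.40² + 40.61²) = 42.46 Ω
I = V/|Z| = 1.1/42.46 = 25.91 mA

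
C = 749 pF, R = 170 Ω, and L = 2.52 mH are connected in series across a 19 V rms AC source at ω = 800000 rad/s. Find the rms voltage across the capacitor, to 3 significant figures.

82.0 V

X_L = ωL = 2020 Ω
X_C = 1/(ωC) = 1670 Ω
Net reactance X = X_L − X_C = 347 Ω
Z = 170 + j347 Ω
|Z| = √(170² + 347²) = 387 Ω
I = V/|Z| = 49.2 mA
V_C = I·|Z_C| = 0.0492 × 1670 = 82.0 V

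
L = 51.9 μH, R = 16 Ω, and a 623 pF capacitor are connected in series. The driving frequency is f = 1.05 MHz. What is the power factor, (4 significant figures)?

0.1594

ω = 2πf = 6.597e+06 rad/s
X_L = ωL = 342.4 Ω
X_C = 1/(ωC) = 243.3 Ω
Net reactance X = X_L − X_C = 99.10 Ω
Z = 16.00 + j99.10 Ω
|Z| = √(16.00² + 99.10²) = 100.4 Ω
∠Z = arctan(99.10/16.00) = 80.83°
cos φ = cos(80.83°) = 0.1594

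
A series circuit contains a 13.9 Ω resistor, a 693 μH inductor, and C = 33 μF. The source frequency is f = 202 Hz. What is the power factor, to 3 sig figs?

0.517

ω = 2πf = 1269 rad/s
X_L = ωL = 0.880 Ω
X_C = 1/(ωC) = 23.9 Ω
Net reactance X = X_L − X_C = -23.0 Ω
Z = 13.9 − j23.0 Ω
|Z| = √(13.9² + 23.0²) = 26.9 Ω
∠Z = arctan(-23.0/13.9) = -58.8°
cos φ = cos(-58.8°) = 0.517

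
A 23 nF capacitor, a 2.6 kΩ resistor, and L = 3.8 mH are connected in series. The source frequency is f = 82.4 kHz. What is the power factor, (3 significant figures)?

0.810

ω = 2πf = 517700 rad/s
X_L = ωL = 1970 Ω
X_C = 1/(ωC) = 84.0 Ω
Net reactance X = X_L − X_C = 1880 Ω
Z = 2600 + j1880 Ω
|Z| = √(2600² + 1880²) = 3210 Ω
∠Z = arctan(1880/2600) = 35.9°
cos φ = cos(35.9°) = 0.810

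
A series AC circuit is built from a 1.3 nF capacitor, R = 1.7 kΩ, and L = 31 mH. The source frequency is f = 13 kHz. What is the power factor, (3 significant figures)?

0.240

ω = 2πf = 81680 rad/s
X_L = ωL = 2530 Ω
X_C = 1/(ωC) = 9420 Ω
Net reactance X = X_L − X_C = -6890 Ω
Z = 1700 − j6890 Ω
|Z| = √(1700² + 6890²) = 7090 Ω
∠Z = arctan(-6890/1700) = -76.1°
cos φ = cos(-76.1°) = 0.240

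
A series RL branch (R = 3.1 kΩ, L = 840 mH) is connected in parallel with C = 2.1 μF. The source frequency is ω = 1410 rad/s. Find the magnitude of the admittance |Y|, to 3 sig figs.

X_L = ωL = 1180 Ω
X_C = 1/(ωC) = 338 Ω
Branch 1 (R+jX_L): Z₁ = 3100 + j1180 Ω, |Z₁| = 3320 Ω
Branch 2 (−jX_C): Z₂ = −j338 Ω
Parallel: Z = Z₁Z₂/(Z₁+Z₂), |Z| = 349 Ω, ∠Z = -84.4°
|Y| = 1/|Z| = 2.87 mS

2.87 mS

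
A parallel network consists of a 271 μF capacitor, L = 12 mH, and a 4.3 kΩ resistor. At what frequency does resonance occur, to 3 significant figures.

88.3 Hz

ω₀ = 1/√(LC) = 1/√(0.012 × 0.000271) = 554.5 rad/s
f₀ = ω₀/(2π) = 88.3 Hz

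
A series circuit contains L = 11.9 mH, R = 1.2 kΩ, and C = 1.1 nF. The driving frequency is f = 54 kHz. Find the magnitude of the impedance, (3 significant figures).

1810 Ω

ω = 2πf = 339300 rad/s
X_L = ωL = 4040 Ω
X_C = 1/(ωC) = 2680 Ω
Net reactance X = X_L − X_C = 1360 Ω
Z = 1200 + j1360 Ω
|Z| = √(1200² + 1360²) = 1810 Ω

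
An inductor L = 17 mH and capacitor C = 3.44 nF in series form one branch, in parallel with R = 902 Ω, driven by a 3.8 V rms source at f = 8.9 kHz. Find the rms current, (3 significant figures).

4.31 mA

ω = 2πf = 55920 rad/s
X_L = ωL = 951 Ω
X_C = 1/(ωC) = 5200 Ω
Branch 1: Z₁ = R = 902 Ω
Branch 2 (series LC): Z₂ = j(X_L − X_C) = −j4250 Ω
Parallel: Z = Z₁Z₂/(Z₁+Z₂), |Z| = 882 Ω, ∠Z = -12.0°
I = V/|Z| = 3.8/882 = 4.31 mA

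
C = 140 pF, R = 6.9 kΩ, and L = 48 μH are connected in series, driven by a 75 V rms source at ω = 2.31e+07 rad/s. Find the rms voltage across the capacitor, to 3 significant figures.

3.34 V

X_L = ωL = 1110 Ω
X_C = 1/(ωC) = 309 Ω
Net reactance X = X_L − X_C = 800 Ω
Z = 6900 + j800 Ω
|Z| = √(6900² + 800²) = 6950 Ω
I = V/|Z| = 10.8 mA
V_C = I·|Z_C| = 0.0108 × 309 = 3.34 V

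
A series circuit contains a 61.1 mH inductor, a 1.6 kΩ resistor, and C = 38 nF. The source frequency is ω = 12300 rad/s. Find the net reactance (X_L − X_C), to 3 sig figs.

X_L = ωL = 752 Ω
X_C = 1/(ωC) = 2140 Ω
X = 752 − 2140 = -1390 Ω

-1390 Ω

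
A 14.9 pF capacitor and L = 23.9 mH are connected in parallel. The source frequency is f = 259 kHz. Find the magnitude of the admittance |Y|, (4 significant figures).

ω = 2πf = 1.627e+06 rad/s
X_L = ωL = 38890 Ω
X_C = 1/(ωC) = 41240 Ω
Parallel: admittances add. Y = 1/(jωL) + jωC
Y = (0 − j1.464e-06) S
|Y| = 1.464e-06 S → |Z| = 1/|Y| = 683200 Ω, ∠Z = −∠Y = 90.00°

1.464 μS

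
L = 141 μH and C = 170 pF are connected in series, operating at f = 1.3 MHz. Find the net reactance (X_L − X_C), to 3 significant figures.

432 Ω

ω = 2πf = 8.168e+06 rad/s
X_L = ωL = 1150 Ω
X_C = 1/(ωC) = 720 Ω
X = 1150 − 720 = 432 Ω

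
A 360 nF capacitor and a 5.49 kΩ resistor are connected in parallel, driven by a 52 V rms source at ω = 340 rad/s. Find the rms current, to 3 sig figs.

11.4 mA

X_C = 1/(ωC) = 8170 Ω
Parallel: admittances add. Y = 1/R + jωC
Y = (0.000182 + j0.000122) S
|Y| = 0.000219 S → |Z| = 1/|Y| = 4560 Ω, ∠Z = −∠Y = -33.9°
I = V/|Z| = 52/4560 = 11.4 mA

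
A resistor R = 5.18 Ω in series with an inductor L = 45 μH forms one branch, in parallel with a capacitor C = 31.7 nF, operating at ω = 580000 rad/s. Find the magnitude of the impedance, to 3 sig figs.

50.3 Ω

X_L = ωL = 26.1 Ω
X_C = 1/(ωC) = 54.4 Ω
Branch 1 (R+jX_L): Z₁ = 5.18 + j26.1 Ω, |Z₁| = 26.6 Ω
Branch 2 (−jX_C): Z₂ = −j54.4 Ω
Parallel: Z = Z₁Z₂/(Z₁+Z₂), |Z| = 50.3 Ω, ∠Z = 68.4°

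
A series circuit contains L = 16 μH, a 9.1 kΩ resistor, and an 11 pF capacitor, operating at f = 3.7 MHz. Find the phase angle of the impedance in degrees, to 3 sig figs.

ω = 2πf = 2.325e+07 rad/s
X_L = ωL = 372 Ω
X_C = 1/(ωC) = 3910 Ω
Net reactance X = X_L − X_C = -3540 Ω
Z = 9100 − j3540 Ω
|Z| = √(9100² + 3540²) = 9760 Ω
∠Z = arctan(-3540/9100) = -21.2°

-21.2°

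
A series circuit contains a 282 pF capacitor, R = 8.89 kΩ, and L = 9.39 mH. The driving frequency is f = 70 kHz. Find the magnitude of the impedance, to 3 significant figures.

9720 Ω

ω = 2πf = 439800 rad/s
X_L = ωL = 4130 Ω
X_C = 1/(ωC) = 8060 Ω
Net reactance X = X_L − X_C = -3930 Ω
Z = 8890 − j3930 Ω
|Z| = √(8890² + 3930²) = 9720 Ω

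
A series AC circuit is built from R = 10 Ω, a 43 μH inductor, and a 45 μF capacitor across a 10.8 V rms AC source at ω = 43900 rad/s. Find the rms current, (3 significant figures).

1.07 A

X_L = ωL = 1.89 Ω
X_C = 1/(ωC) = 0.506 Ω
Net reactance X = X_L − X_C = 1.38 Ω
Z = 10.0 + j1.38 Ω
|Z| = √(10.0² + 1.38²) = 10.1 Ω
I = V/|Z| = 10.8/10.1 = 1.07 A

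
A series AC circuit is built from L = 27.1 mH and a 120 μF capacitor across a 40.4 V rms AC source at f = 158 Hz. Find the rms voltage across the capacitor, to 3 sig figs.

18.3 V

ω = 2πf = 992.7 rad/s
X_L = ωL = 26.9 Ω
X_C = 1/(ωC) = 8.39 Ω
Net reactance X = X_L − X_C = 18.5 Ω
Z = j18.5 Ω
|Z| = √(0² + 18.5²) = 18.5 Ω
I = V/|Z| = 2.18 A
V_C = I·|Z_C| = 2.18 × 8.39 = 18.3 V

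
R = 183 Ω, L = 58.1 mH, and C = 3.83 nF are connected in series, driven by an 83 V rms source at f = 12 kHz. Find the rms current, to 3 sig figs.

ω = 2πf = 75400 rad/s
X_L = ωL = 4380 Ω
X_C = 1/(ωC) = 3460 Ω
Net reactance X = X_L − X_C = 918 Ω
Z = 183 + j918 Ω
|Z| = √(183² + 918²) = 936 Ω
I = V/|Z| = 83/936 = 88.7 mA

88.7 mA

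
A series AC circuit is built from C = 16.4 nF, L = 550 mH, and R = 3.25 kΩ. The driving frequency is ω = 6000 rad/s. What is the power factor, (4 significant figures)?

0.4280

X_L = ωL = 3300 Ω
X_C = 1/(ωC) = 10160 Ω
Net reactance X = X_L − X_C = -6863 Ω
Z = 3250 − j6863 Ω
|Z| = √(3250² + 6863²) = 7593 Ω
∠Z = arctan(-6863/3250) = -64.66°
cos φ = cos(-64.66°) = 0.4280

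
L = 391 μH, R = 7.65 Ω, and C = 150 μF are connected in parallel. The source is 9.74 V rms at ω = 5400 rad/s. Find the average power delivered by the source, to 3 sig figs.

12.4 W

X_L = ωL = 2.11 Ω
X_C = 1/(ωC) = 1.23 Ω
Parallel: admittances add. Y = 1/R + 1/(jωL) + jωC
Y = (0.131 + j0.336) S
|Y| = 0.361 S → |Z| = 1/|Y| = 2.77 Ω, ∠Z = −∠Y = -68.8°
I = V/|Z| = 3.52 A
P = VI cos φ = 9.74 × 3.52 × cos(-68.8°) = 12.4 W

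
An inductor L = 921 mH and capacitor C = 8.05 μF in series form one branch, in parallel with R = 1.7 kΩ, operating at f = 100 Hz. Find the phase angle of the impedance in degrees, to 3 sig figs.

77.4°

ω = 2πf = 628.3 rad/s
X_L = ωL = 579 Ω
X_C = 1/(ωC) = 198 Ω
Branch 1: Z₁ = R = 1700 Ω
Branch 2 (series LC): Z₂ = j(X_L − X_C) = j381 Ω
Parallel: Z = Z₁Z₂/(Z₁+Z₂), |Z| = 372 Ω, ∠Z = 77.4°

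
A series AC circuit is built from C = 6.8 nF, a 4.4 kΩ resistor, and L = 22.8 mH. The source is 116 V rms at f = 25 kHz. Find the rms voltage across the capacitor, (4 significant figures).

ω = 2πf = 157100 rad/s
X_L = ωL = 3581 Ω
X_C = 1/(ωC) = 936.2 Ω
Net reactance X = X_L − X_C = 2645 Ω
Z = 4400 + j2645 Ω
|Z| = √(4400² + 2645²) = 5134 Ω
I = V/|Z| = 22.59 mA
V_C = I·|Z_C| = 0.02259 × 936.2 = 21.15 V

21.15 V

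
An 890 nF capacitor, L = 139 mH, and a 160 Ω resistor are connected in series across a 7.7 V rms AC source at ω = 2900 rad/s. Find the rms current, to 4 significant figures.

X_L = ωL = 403.1 Ω
X_C = 1/(ωC) = 387.4 Ω
Net reactance X = X_L − X_C = 15.65 Ω
Z = 160.0 + j15.65 Ω
|Z| = √(160.0² + 15.65²) = 160.8 Ω
I = V/|Z| = 7.7/160.8 = 47.90 mA

47.90 mA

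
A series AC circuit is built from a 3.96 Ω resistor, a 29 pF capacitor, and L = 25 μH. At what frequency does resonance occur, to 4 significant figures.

5.911 MHz

ω₀ = 1/√(LC) = 1/√(2.5e-05 × 2.9e-11) = 3.714e+07 rad/s
f₀ = ω₀/(2π) = 5.911 MHz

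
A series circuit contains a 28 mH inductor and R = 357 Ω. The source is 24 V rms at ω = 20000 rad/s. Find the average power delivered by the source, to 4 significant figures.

X_L = ωL = 560.0 Ω
Z = 357.0 + j560.0 Ω
|Z| = √(357.0² + 560.0²) = 664.1 Ω
∠Z = arctan(560.0/357.0) = 57.48°
I = V/|Z| = 36.14 mA
P = VI cos φ = 24 × 0.03614 × cos(57.48°) = 466.2 mW

466.2 mW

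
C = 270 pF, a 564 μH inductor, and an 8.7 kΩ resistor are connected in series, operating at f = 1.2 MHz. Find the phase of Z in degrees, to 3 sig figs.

ω = 2πf = 7.54e+06 rad/s
X_L = ωL = 4250 Ω
X_C = 1/(ωC) = 491 Ω
Net reactance X = X_L − X_C = 3760 Ω
Z = 8700 + j3760 Ω
|Z| = √(8700² + 3760²) = 9480 Ω
∠Z = arctan(3760/8700) = 23.4°

23.4°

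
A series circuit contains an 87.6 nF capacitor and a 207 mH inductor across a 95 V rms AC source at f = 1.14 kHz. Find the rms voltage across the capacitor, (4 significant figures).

ω = 2πf = 7163 rad/s
X_L = ωL = 1483 Ω
X_C = 1/(ωC) = 1594 Ω
Net reactance X = X_L − X_C = -111.0 Ω
Z = − j111.0 Ω
|Z| = √(0² + 111.0²) = 111.0 Ω
I = V/|Z| = 855.8 mA
V_C = I·|Z_C| = 0.8558 × 1594 = 1364 V

1364 V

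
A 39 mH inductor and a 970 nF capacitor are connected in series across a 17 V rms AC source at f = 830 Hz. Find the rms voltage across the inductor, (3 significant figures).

ω = 2πf = 5215 rad/s
X_L = ωL = 203 Ω
X_C = 1/(ωC) = 198 Ω
Net reactance X = X_L − X_C = 5.70 Ω
Z = j5.70 Ω
|Z| = √(0² + 5.70²) = 5.70 Ω
I = V/|Z| = 2.98 A
V_L = I·|Z_L| = 2.98 × 203 = 606 V

606 V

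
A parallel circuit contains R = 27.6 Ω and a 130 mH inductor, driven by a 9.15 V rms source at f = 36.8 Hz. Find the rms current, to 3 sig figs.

ω = 2πf = 231.2 rad/s
X_L = ωL = 30.1 Ω
Parallel: admittances add. Y = 1/R + 1/(jωL)
Y = (0.0362 − j0.0333) S
|Y| = 0.0492 S → |Z| = 1/|Y| = 20.3 Ω, ∠Z = −∠Y = 42.6°
I = V/|Z| = 9.15/20.3 = 450 mA

450 mA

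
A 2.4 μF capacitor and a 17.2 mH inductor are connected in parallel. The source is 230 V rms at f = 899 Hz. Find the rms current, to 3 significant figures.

ω = 2πf = 5649 rad/s
X_L = ωL = 97.2 Ω
X_C = 1/(ωC) = 73.8 Ω
Parallel: admittances add. Y = 1/(jωL) + jωC
Y = (0 + j0.00326) S
|Y| = 0.00326 S → |Z| = 1/|Y| = 306 Ω, ∠Z = −∠Y = -90.0°
I = V/|Z| = 230/306 = 751 mA

751 mA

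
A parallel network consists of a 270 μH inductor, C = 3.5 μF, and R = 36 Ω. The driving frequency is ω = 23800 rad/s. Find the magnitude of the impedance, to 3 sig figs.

X_L = ωL = 6.43 Ω
X_C = 1/(ωC) = 12.0 Ω
Parallel: admittances add. Y = 1/R + 1/(jωL) + jωC
Y = (0.0278 − j0.0723) S
|Y| = 0.0775 S → |Z| = 1/|Y| = 12.9 Ω, ∠Z = −∠Y = 69.0°

12.9 Ω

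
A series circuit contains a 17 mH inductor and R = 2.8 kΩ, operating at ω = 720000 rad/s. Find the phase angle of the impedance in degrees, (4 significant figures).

77.11°

X_L = ωL = 12240 Ω
Z = 2800 + j12240 Ω
|Z| = √(2800² + 12240²) = 12560 Ω
∠Z = arctan(12240/2800) = 77.11°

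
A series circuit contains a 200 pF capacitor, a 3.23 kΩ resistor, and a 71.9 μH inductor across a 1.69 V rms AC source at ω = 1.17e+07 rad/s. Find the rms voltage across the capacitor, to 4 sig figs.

0.2218 V

X_L = ωL = 841.2 Ω
X_C = 1/(ωC) = 427.4 Ω
Net reactance X = X_L − X_C = 413.9 Ω
Z = 3230 + j413.9 Ω
|Z| = √(3230² + 413.9²) = 3256 Ω
I = V/|Z| = 519.0 μA
V_C = I·|Z_C| = 0.0005190 × 427.4 = 0.2218 V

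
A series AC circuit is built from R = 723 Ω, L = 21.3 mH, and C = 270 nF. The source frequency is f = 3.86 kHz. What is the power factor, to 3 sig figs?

0.893

ω = 2πf = 24250 rad/s
X_L = ωL = 517 Ω
X_C = 1/(ωC) = 153 Ω
Net reactance X = X_L − X_C = 364 Ω
Z = 723 + j364 Ω
|Z| = √(723² + 364²) = 809 Ω
∠Z = arctan(364/723) = 26.7°
cos φ = cos(26.7°) = 0.893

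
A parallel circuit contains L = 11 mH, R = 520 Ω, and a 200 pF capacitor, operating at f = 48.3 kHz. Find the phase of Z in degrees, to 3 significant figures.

ω = 2πf = 303500 rad/s
X_L = ωL = 3340 Ω
X_C = 1/(ωC) = 16500 Ω
Parallel: admittances add. Y = 1/R + 1/(jωL) + jωC
Y = (0.00192 − j0.000239) S
|Y| = 0.00194 S → |Z| = 1/|Y| = 516 Ω, ∠Z = −∠Y = 7.08°

7.08°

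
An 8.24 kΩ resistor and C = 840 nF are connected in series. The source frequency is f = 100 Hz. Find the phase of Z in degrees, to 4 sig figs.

-12.95°

ω = 2πf = 628.3 rad/s
X_C = 1/(ωC) = 1895 Ω
Z = 8240 − j1895 Ω
|Z| = √(8240² + 1895²) = 8455 Ω
∠Z = arctan(-1895/8240) = -12.95°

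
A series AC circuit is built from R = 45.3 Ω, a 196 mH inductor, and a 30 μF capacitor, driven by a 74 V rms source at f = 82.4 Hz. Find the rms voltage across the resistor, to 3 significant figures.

57.3 V

ω = 2πf = 517.7 rad/s
X_L = ωL = 101 Ω
X_C = 1/(ωC) = 64.4 Ω
Net reactance X = X_L − X_C = 37.1 Ω
Z = 45.3 + j37.1 Ω
|Z| = √(45.3² + 37.1²) = 58.5 Ω
I = V/|Z| = 1.26 A
V_R = I·|Z_R| = 1.26 × 45.3 = 57.3 V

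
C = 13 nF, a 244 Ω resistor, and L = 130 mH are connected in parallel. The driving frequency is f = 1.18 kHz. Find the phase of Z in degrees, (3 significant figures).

12.9°

ω = 2πf = 7414 rad/s
X_L = ωL = 964 Ω
X_C = 1/(ωC) = 10400 Ω
Parallel: admittances add. Y = 1/R + 1/(jωL) + jωC
Y = (0.00410 − j0.000941) S
|Y| = 0.00421 S → |Z| = 1/|Y| = 238 Ω, ∠Z = −∠Y = 12.9°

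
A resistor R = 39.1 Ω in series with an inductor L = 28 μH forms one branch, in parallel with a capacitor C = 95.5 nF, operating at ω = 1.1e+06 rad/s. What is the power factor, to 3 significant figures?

X_L = ωL = 30.8 Ω
X_C = 1/(ωC) = 9.52 Ω
Branch 1 (R+jX_L): Z₁ = 39.1 + j30.8 Ω, |Z₁| = 49.8 Ω
Branch 2 (−jX_C): Z₂ = −j9.52 Ω
Parallel: Z = Z₁Z₂/(Z₁+Z₂), |Z| = 10.6 Ω, ∠Z = -80.3°
cos φ = cos(-80.3°) = 0.168

0.168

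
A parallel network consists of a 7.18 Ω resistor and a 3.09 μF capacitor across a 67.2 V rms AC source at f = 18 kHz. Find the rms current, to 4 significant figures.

ω = 2πf = 113100 rad/s
X_C = 1/(ωC) = 2.861 Ω
Parallel: admittances add. Y = 1/R + jωC
Y = (0.1393 + j0.3495) S
|Y| = 0.3762 S → |Z| = 1/|Y| = 2.658 Ω, ∠Z = −∠Y = -68.27°
I = V/|Z| = 67.2/2.658 = 25.28 A

25.28 A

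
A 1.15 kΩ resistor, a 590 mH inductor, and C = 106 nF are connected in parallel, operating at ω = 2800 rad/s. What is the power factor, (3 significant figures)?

X_L = ωL = 1650 Ω
X_C = 1/(ωC) = 3370 Ω
Parallel: admittances add. Y = 1/R + 1/(jωL) + jωC
Y = (0.000870 − j0.000309) S
|Y| = 0.000923 S → |Z| = 1/|Y| = 1080 Ω, ∠Z = −∠Y = 19.5°
cos φ = cos(19.5°) = 0.942

0.942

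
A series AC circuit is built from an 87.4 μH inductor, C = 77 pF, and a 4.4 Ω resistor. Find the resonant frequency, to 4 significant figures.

1.940 MHz

ω₀ = 1/√(LC) = 1/√(8.74e-05 × 7.7e-11) = 1.219e+07 rad/s
f₀ = ω₀/(2π) = 1.940 MHz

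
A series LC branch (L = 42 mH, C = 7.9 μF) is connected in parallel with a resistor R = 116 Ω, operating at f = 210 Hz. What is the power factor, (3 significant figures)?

0.330

ω = 2πf = 1319 rad/s
X_L = ωL = 55.4 Ω
X_C = 1/(ωC) = 95.9 Ω
Branch 1: Z₁ = R = 116 Ω
Branch 2 (series LC): Z₂ = j(X_L − X_C) = −j40.5 Ω
Parallel: Z = Z₁Z₂/(Z₁+Z₂), |Z| = 38.3 Ω, ∠Z = -70.7°
cos φ = cos(-70.7°) = 0.330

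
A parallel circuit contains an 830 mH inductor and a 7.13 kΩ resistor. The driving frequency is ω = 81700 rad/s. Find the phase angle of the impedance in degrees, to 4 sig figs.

6.002°

X_L = ωL = 67810 Ω
Parallel: admittances add. Y = 1/R + 1/(jωL)
Y = (0.0001403 − j1.475e-05) S
|Y| = 0.0001410 S → |Z| = 1/|Y| = 7091 Ω, ∠Z = −∠Y = 6.002°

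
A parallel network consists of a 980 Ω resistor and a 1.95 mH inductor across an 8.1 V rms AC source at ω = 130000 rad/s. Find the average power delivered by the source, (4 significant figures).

66.95 mW

X_L = ωL = 253.5 Ω
Parallel: admittances add. Y = 1/R + 1/(jωL)
Y = (0.001020 − j0.003945) S
|Y| = 0.004075 S → |Z| = 1/|Y| = 245.4 Ω, ∠Z = −∠Y = 75.50°
I = V/|Z| = 33.00 mA
P = VI cos φ = 8.1 × 0.03300 × cos(75.50°) = 66.95 mW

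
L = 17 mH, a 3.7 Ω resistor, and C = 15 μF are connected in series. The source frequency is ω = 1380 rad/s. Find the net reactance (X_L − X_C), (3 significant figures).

X_L = ωL = 23.5 Ω
X_C = 1/(ωC) = 48.3 Ω
X = 23.5 − 48.3 = -24.8 Ω

-24.8 Ω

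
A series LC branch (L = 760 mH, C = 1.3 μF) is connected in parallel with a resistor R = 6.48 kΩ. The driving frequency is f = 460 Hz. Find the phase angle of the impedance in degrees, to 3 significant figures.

ω = 2πf = 2890 rad/s
X_L = ωL = 2200 Ω
X_C = 1/(ωC) = 266 Ω
Branch 1: Z₁ = R = 6480 Ω
Branch 2 (series LC): Z₂ = j(X_L − X_C) = j1930 Ω
Parallel: Z = Z₁Z₂/(Z₁+Z₂), |Z| = 1850 Ω, ∠Z = 73.4°

73.4°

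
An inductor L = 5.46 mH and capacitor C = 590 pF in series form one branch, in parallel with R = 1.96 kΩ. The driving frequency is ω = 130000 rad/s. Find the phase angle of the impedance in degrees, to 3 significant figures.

-9.03°

X_L = ωL = 710 Ω
X_C = 1/(ωC) = 13000 Ω
Branch 1: Z₁ = R = 1960 Ω
Branch 2 (series LC): Z₂ = j(X_L − X_C) = −j12300 Ω
Parallel: Z = Z₁Z₂/(Z₁+Z₂), |Z| = 1940 Ω, ∠Z = -9.03°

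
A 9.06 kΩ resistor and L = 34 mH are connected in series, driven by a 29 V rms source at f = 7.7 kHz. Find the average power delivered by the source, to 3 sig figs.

ω = 2πf = 48380 rad/s
X_L = ωL = 1640 Ω
Z = 9060 + j1640 Ω
|Z| = √(9060² + 1640²) = 9210 Ω
∠Z = arctan(1640/9060) = 10.3°
I = V/|Z| = 3.15 mA
P = VI cos φ = 29 × 0.00315 × cos(10.3°) = 89.9 mW

89.9 mW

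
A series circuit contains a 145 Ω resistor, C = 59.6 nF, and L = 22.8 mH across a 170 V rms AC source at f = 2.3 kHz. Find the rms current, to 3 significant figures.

201 mA

ω = 2πf = 14450 rad/s
X_L = ωL = 329 Ω
X_C = 1/(ωC) = 1160 Ω
Net reactance X = X_L − X_C = -832 Ω
Z = 145 − j832 Ω
|Z| = √(145² + 832²) = 844 Ω
I = V/|Z| = 170/844 = 201 mA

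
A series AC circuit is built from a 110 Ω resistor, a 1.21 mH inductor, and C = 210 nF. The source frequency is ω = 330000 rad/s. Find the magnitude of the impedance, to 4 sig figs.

X_L = ωL = 399.3 Ω
X_C = 1/(ωC) = 14.43 Ω
Net reactance X = X_L − X_C = 384.9 Ω
Z = 110.0 + j384.9 Ω
|Z| = √(110.0² + 384.9²) = 400.3 Ω

400.3 Ω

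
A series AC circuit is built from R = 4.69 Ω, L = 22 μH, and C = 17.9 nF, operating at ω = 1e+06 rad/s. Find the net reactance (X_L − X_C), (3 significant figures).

X_L = ωL = 22.0 Ω
X_C = 1/(ωC) = 55.9 Ω
X = 22.0 − 55.9 = -33.9 Ω

-33.9 Ω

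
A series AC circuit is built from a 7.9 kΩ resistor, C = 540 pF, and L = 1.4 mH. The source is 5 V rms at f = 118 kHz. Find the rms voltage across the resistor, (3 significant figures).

4.92 V

ω = 2πf = 741400 rad/s
X_L = ωL = 1040 Ω
X_C = 1/(ωC) = 2500 Ω
Net reactance X = X_L − X_C = -1460 Ω
Z = 7900 − j1460 Ω
|Z| = √(7900² + 1460²) = 8030 Ω
I = V/|Z| = 622 μA
V_R = I·|Z_R| = 0.000622 × 7900 = 4.92 V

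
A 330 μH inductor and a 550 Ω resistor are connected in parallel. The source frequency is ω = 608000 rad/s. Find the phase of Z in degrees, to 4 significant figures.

X_L = ωL = 200.6 Ω
Parallel: admittances add. Y = 1/R + 1/(jωL)
Y = (0.001818 − j0.004984) S
|Y| = 0.005305 S → |Z| = 1/|Y| = 188.5 Ω, ∠Z = −∠Y = 69.96°

69.96°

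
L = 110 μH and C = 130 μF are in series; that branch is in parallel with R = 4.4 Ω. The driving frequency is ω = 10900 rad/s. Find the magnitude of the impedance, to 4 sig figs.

0.4902 Ω

X_L = ωL = 1.199 Ω
X_C = 1/(ωC) = 0.7057 Ω
Branch 1: Z₁ = R = 4.400 Ω
Branch 2 (series LC): Z₂ = j(X_L − X_C) = j0.4933 Ω
Parallel: Z = Z₁Z₂/(Z₁+Z₂), |Z| = 0.4902 Ω, ∠Z = 83.60°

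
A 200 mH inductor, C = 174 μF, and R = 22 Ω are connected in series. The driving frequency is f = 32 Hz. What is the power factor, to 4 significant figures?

ω = 2πf = 201.1 rad/s
X_L = ωL = 40.21 Ω
X_C = 1/(ωC) = 28.58 Ω
Net reactance X = X_L − X_C = 11.63 Ω
Z = 22.00 + j11.63 Ω
|Z| = √(22.00² + 11.63²) = 24.88 Ω
∠Z = arctan(11.63/22.00) = 27.86°
cos φ = cos(27.86°) = 0.8841

0.8841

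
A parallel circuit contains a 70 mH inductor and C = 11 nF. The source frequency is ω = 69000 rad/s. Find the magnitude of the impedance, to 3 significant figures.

1810 Ω

X_L = ωL = 4830 Ω
X_C = 1/(ωC) = 1320 Ω
Parallel: admittances add. Y = 1/(jωL) + jωC
Y = (0 + j0.000552) S
|Y| = 0.000552 S → |Z| = 1/|Y| = 1810 Ω, ∠Z = −∠Y = -90.0°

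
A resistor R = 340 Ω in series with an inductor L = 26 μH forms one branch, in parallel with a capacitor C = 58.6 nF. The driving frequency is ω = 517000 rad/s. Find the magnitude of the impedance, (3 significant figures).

33.0 Ω

X_L = ωL = 13.4 Ω
X_C = 1/(ωC) = 33.0 Ω
Branch 1 (R+jX_L): Z₁ = 340 + j13.4 Ω, |Z₁| = 340 Ω
Branch 2 (−jX_C): Z₂ = −j33.0 Ω
Parallel: Z = Z₁Z₂/(Z₁+Z₂), |Z| = 33.0 Ω, ∠Z = -84.4°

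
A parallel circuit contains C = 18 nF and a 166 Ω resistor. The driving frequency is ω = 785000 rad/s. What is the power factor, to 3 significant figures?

0.392

X_C = 1/(ωC) = 70.8 Ω
Parallel: admittances add. Y = 1/R + jωC
Y = (0.00602 + j0.0141) S
|Y| = 0.0154 S → |Z| = 1/|Y| = 65.1 Ω, ∠Z = −∠Y = -66.9°
cos φ = cos(-66.9°) = 0.392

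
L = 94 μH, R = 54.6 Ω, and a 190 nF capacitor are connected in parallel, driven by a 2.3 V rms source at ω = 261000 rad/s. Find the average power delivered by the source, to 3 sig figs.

96.9 mW

X_L = ωL = 24.5 Ω
X_C = 1/(ωC) = 20.2 Ω
Parallel: admittances add. Y = 1/R + 1/(jωL) + jωC
Y = (0.0183 + j0.00883) S
|Y| = 0.0203 S → |Z| = 1/|Y| = 49.2 Ω, ∠Z = −∠Y = -25.7°
I = V/|Z| = 46.8 mA
P = VI cos φ = 2.3 × 0.0468 × cos(-25.7°) = 96.9 mW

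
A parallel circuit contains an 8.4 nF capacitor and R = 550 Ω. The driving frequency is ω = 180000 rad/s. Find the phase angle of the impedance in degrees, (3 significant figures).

-39.7°

X_C = 1/(ωC) = 661 Ω
Parallel: admittances add. Y = 1/R + jωC
Y = (0.00182 + j0.00151) S
|Y| = 0.00236 S → |Z| = 1/|Y| = 423 Ω, ∠Z = −∠Y = -39.7°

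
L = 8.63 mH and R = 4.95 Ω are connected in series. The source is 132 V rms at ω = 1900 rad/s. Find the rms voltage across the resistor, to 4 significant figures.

38.15 V

X_L = ωL = 16.40 Ω
Z = 4.950 + j16.40 Ω
|Z| = √(4.950² + 16.40²) = 17.13 Ω
I = V/|Z| = 7.707 A
V_R = I·|Z_R| = 7.707 × 4.950 = 38.15 V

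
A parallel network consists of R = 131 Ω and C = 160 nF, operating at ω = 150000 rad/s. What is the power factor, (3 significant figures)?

0.303

X_C = 1/(ωC) = 41.7 Ω
Parallel: admittances add. Y = 1/R + jωC
Y = (0.00763 + j0.0240) S
|Y| = 0.0252 S → |Z| = 1/|Y| = 39.7 Ω, ∠Z = −∠Y = -72.4°
cos φ = cos(-72.4°) = 0.303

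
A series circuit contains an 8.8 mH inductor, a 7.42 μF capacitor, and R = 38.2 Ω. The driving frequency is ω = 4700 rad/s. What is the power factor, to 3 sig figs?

0.949

X_L = ωL = 41.4 Ω
X_C = 1/(ωC) = 28.7 Ω
Net reactance X = X_L − X_C = 12.7 Ω
Z = 38.2 + j12.7 Ω
|Z| = √(38.2² + 12.7²) = 40.3 Ω
∠Z = arctan(12.7/38.2) = 18.4°
cos φ = cos(18.4°) = 0.949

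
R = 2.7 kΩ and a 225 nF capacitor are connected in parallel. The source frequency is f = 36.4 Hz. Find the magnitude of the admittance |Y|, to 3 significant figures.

ω = 2πf = 228.7 rad/s
X_C = 1/(ωC) = 19400 Ω
Parallel: admittances add. Y = 1/R + jωC
Y = (0.000370 + j5.15e-05) S
|Y| = 0.000374 S → |Z| = 1/|Y| = 2670 Ω, ∠Z = −∠Y = -7.91°

374 μS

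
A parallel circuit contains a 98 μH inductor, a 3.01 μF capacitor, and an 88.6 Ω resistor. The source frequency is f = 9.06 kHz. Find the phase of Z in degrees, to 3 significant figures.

35.0°

ω = 2πf = 56930 rad/s
X_L = ωL = 5.58 Ω
X_C = 1/(ωC) = 5.84 Ω
Parallel: admittances add. Y = 1/R + 1/(jωL) + jωC
Y = (0.0113 − j0.00791) S
|Y| = 0.0138 S → |Z| = 1/|Y| = 72.6 Ω, ∠Z = −∠Y = 35.0°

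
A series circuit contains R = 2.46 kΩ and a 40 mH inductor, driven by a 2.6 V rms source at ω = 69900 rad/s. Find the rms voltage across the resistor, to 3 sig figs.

X_L = ωL = 2800 Ω
Z = 2460 + j2800 Ω
|Z| = √(2460² + 2800²) = 3720 Ω
I = V/|Z| = 698 μA
V_R = I·|Z_R| = 0.000698 × 2460 = 1.72 V

1.72 V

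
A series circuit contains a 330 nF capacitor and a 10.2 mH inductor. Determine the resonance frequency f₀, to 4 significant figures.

2.743 kHz

ω₀ = 1/√(LC) = 1/√(0.0102 × 3.3e-07) = 17240 rad/s
f₀ = ω₀/(2π) = 2.743 kHz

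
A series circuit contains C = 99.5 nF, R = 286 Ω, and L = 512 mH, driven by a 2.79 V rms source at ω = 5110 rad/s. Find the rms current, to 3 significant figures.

3.93 mA

X_L = ωL = 2620 Ω
X_C = 1/(ωC) = 1970 Ω
Net reactance X = X_L − X_C = 650 Ω
Z = 286 + j650 Ω
|Z| = √(286² + 650²) = 710 Ω
I = V/|Z| = 2.79/710 = 3.93 mA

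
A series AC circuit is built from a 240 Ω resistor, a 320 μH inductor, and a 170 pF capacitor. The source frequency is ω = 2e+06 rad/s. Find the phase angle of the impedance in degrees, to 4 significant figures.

X_L = ωL = 640.0 Ω
X_C = 1/(ωC) = 2941 Ω
Net reactance X = X_L − X_C = -2301 Ω
Z = 240.0 − j2301 Ω
|Z| = √(240.0² + 2301²) = 2314 Ω
∠Z = arctan(-2301/240.0) = -84.05°

-84.05°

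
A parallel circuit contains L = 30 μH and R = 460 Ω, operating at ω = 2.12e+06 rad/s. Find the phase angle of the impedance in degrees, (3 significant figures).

X_L = ωL = 63.6 Ω
Parallel: admittances add. Y = 1/R + 1/(jωL)
Y = (0.00217 − j0.0157) S
|Y| = 0.0159 S → |Z| = 1/|Y| = 63.0 Ω, ∠Z = −∠Y = 82.1°

82.1°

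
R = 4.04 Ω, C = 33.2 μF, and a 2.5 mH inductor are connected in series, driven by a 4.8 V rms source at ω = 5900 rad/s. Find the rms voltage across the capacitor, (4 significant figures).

2.343 V

X_L = ωL = 14.75 Ω
X_C = 1/(ωC) = 5.105 Ω
Net reactance X = X_L − X_C = 9.645 Ω
Z = 4.040 + j9.645 Ω
|Z| = √(4.040² + 9.645²) = 10.46 Ω
I = V/|Z| = 459.0 mA
V_C = I·|Z_C| = 0.4590 × 5.105 = 2.343 V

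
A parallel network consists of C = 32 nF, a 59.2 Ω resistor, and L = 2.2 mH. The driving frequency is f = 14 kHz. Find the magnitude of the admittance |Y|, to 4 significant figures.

ω = 2πf = 87960 rad/s
X_L = ωL = 193.5 Ω
X_C = 1/(ωC) = 355.3 Ω
Parallel: admittances add. Y = 1/R + 1/(jωL) + jωC
Y = (0.01689 − j0.002353) S
|Y| = 0.01705 S → |Z| = 1/|Y| = 58.63 Ω, ∠Z = −∠Y = 7.928°

17.05 mS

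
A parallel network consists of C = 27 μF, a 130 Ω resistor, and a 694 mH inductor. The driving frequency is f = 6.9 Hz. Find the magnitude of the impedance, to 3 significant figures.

30.3 Ω

ω = 2πf = 43.35 rad/s
X_L = ωL = 30.1 Ω
X_C = 1/(ωC) = 854 Ω
Parallel: admittances add. Y = 1/R + 1/(jωL) + jωC
Y = (0.00769 − j0.0321) S
|Y| = 0.0330 S → |Z| = 1/|Y| = 30.3 Ω, ∠Z = −∠Y = 76.5°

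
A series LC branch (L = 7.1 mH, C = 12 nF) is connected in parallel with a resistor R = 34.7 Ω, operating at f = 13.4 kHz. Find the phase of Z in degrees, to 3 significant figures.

-5.06°

ω = 2πf = 84190 rad/s
X_L = ωL = 598 Ω
X_C = 1/(ωC) = 990 Ω
Branch 1: Z₁ = R = 34.7 Ω
Branch 2 (series LC): Z₂ = j(X_L − X_C) = −j392 Ω
Parallel: Z = Z₁Z₂/(Z₁+Z₂), |Z| = 34.6 Ω, ∠Z = -5.06°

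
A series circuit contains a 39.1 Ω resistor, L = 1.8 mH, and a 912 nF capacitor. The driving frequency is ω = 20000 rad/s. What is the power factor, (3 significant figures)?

0.901

X_L = ωL = 36.0 Ω
X_C = 1/(ωC) = 54.8 Ω
Net reactance X = X_L − X_C = -18.8 Ω
Z = 39.1 − j18.8 Ω
|Z| = √(39.1² + 18.8²) = 43.4 Ω
∠Z = arctan(-18.8/39.1) = -25.7°
cos φ = cos(-25.7°) = 0.901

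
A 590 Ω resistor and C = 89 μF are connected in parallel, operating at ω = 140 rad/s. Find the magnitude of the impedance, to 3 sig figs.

79.5 Ω

X_C = 1/(ωC) = 80.3 Ω
Parallel: admittances add. Y = 1/R + jωC
Y = (0.00169 + j0.0125) S
|Y| = 0.0126 S → |Z| = 1/|Y| = 79.5 Ω, ∠Z = −∠Y = -82.3°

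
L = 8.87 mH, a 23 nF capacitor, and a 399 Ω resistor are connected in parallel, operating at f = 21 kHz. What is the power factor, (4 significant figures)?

ω = 2πf = 131900 rad/s
X_L = ωL = 1170 Ω
X_C = 1/(ωC) = 329.5 Ω
Parallel: admittances add. Y = 1/R + 1/(jωL) + jωC
Y = (0.002506 + j0.002180) S
|Y| = 0.003322 S → |Z| = 1/|Y| = 301.0 Ω, ∠Z = −∠Y = -41.02°
cos φ = cos(-41.02°) = 0.7545

0.7545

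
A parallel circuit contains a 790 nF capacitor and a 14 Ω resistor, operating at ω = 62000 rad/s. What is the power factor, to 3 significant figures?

X_C = 1/(ωC) = 20.4 Ω
Parallel: admittances add. Y = 1/R + jωC
Y = (0.0714 + j0.0490) S
|Y| = 0.0866 S → |Z| = 1/|Y| = 11.5 Ω, ∠Z = −∠Y = -34.4°
cos φ = cos(-34.4°) = 0.825

0.825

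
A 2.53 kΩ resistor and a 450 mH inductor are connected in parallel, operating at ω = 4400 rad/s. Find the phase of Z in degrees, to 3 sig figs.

52.0°

X_L = ωL = 1980 Ω
Parallel: admittances add. Y = 1/R + 1/(jωL)
Y = (0.000395 − j0.000505) S
|Y| = 0.000641 S → |Z| = 1/|Y| = 1560 Ω, ∠Z = −∠Y = 52.0°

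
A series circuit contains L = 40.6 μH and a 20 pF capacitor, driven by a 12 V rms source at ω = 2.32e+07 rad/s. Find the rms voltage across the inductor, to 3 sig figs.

X_L = ωL = 942 Ω
X_C = 1/(ωC) = 2160 Ω
Net reactance X = X_L − X_C = -1210 Ω
Z = − j1210 Ω
|Z| = √(0² + 1210²) = 1210 Ω
I = V/|Z| = 9.89 mA
V_L = I·|Z_L| = 0.00989 × 942 = 9.32 V

9.32 V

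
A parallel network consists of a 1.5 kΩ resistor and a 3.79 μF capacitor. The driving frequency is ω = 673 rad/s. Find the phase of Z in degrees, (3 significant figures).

X_C = 1/(ωC) = 392 Ω
Parallel: admittances add. Y = 1/R + jωC
Y = (0.000667 + j0.00255) S
|Y| = 0.00264 S → |Z| = 1/|Y| = 379 Ω, ∠Z = −∠Y = -75.4°

-75.4°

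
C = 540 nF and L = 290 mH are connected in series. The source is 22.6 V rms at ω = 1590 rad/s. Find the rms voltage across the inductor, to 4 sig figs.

14.81 V

X_L = ωL = 461.1 Ω
X_C = 1/(ωC) = 1165 Ω
Net reactance X = X_L − X_C = -703.6 Ω
Z = − j703.6 Ω
|Z| = √(0² + 703.6²) = 703.6 Ω
I = V/|Z| = 32.12 mA
V_L = I·|Z_L| = 0.03212 × 461.1 = 14.81 V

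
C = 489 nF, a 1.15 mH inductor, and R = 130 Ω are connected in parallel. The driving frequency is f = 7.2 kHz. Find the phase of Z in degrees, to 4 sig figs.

-20.66°

ω = 2πf = 45240 rad/s
X_L = ωL = 52.02 Ω
X_C = 1/(ωC) = 45.20 Ω
Parallel: admittances add. Y = 1/R + 1/(jωL) + jωC
Y = (0.007692 + j0.002900) S
|Y| = 0.008221 S → |Z| = 1/|Y| = 121.6 Ω, ∠Z = −∠Y = -20.66°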